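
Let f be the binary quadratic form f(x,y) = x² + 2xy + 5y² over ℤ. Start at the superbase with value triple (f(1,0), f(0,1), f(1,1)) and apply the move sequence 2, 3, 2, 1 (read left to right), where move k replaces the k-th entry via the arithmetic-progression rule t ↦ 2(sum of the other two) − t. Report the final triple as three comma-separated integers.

start (1,5,8) = (f(1,0),f(0,1),f(1,1))
replace slot 2: 2·(1+8) − 5 = 13 → (1,13,8)
replace slot 3: 2·(1+13) − 8 = 20 → (1,13,20)
replace slot 2: 2·(1+20) − 13 = 29 → (1,29,20)
replace slot 1: 2·(29+20) − 1 = 97 → (97,29,20)

97,29,20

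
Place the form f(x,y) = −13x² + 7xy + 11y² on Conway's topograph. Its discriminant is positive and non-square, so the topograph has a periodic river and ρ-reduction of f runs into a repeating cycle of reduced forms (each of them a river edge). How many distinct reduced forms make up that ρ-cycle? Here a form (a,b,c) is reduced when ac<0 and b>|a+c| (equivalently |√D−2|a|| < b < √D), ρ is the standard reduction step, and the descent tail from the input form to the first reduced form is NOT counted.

D = 621, ⌊√D⌋ = 24
river: ρ → (11,15,-9)
river: ρ → (-9,21,5)
river: ρ → (5,19,-13)
river: ρ → (-13,7,11)
ρ-cycle length = 4 (tail of 0 descent steps not counted)

4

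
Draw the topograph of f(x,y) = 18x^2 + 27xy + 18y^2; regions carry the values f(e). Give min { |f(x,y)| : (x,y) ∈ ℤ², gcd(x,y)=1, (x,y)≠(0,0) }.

translate: b→-9 (≡27 mod 36), so (18,27,18)→(18,-9,9)
flip: (18,-9,9)→(9,9,18)
reduced (well bottom): (9,9,18) with a≤c, −a<b≤a
well minimum = a = 9

9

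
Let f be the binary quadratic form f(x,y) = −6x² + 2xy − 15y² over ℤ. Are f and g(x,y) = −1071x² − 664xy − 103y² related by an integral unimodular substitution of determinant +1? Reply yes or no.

D₁ = -356, D₂ = -356
f is negative-definite; reduce −f:
−f: reduced (well bottom): (6,-2,15) with a≤c, −a<b≤a
flip sign back: reduced form of f is (-6,2,-15)
g is negative-definite; reduce −g:
−g: flip: (1071,664,103)→(103,-664,1071)
−g: translate: b→-46 (≡-664 mod 206), so (103,-664,1071)→(103,-46,6)
−g: flip: (103,-46,6)→(6,46,103)
−g: translate: b→-2 (≡46 mod 12), so (6,46,103)→(6,-2,15)
−g: reduced (well bottom): (6,-2,15) with a≤c, −a<b≤a
flip sign back: reduced form of g is (-6,2,-15)
reduced forms (-6, 2, -15) vs (-6, 2, -15) ⇒ equivalent

yes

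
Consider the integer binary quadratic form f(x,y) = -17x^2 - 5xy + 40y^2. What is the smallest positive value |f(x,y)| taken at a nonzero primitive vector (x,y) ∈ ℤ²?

descent: ρ → (40,5,-17)
descent: ρ → (-17,29,28)  [lands on river]
river: ρ → (28,27,-18)
river: ρ → (-18,45,10)
river: ρ → (10,35,-38)
river: ρ → (-38,41,7)
river: ρ → (7,43,-32)
river: ρ → (-32,21,18)
river: ρ → (18,51,-2)
river: ρ → (-2,49,43)
river: ρ → (43,37,-8)
river: ρ → (-8,43,28)
river: ρ → (28,13,-23)
river: ρ → (-23,33,18)
river: ρ → (18,39,-17)
closes: descent 2, river 14
min |a| on river = 2

2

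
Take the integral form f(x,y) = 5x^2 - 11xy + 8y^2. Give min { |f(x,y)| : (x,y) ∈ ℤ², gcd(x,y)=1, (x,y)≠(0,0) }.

translate: b→-1 (≡-11 mod 10), so (5,-11,8)→(5,-1,2)
flip: (5,-1,2)→(2,1,5)
reduced (well bottom): (2,1,5) with a≤c, −a<b≤a
well minimum = a = 2

2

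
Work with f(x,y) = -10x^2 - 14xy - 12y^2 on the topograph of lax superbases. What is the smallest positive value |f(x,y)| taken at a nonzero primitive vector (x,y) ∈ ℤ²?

translate: b→-6 (≡14 mod 20), so (10,14,12)→(10,-6,8)
flip: (10,-6,8)→(8,6,10)
reduced (well bottom): (8,6,10) with a≤c, −a<b≤a
well minimum |f| = |-8| = 8 (negative-definite)

8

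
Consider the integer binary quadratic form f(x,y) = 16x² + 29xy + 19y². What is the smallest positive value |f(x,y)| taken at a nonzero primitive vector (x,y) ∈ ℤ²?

translate: b→-3 (≡29 mod 32), so (16,29,19)→(16,-3,6)
flip: (16,-3,6)→(6,3,16)
reduced (well bottom): (6,3,16) with a≤c, −a<b≤a
well minimum = a = 6

6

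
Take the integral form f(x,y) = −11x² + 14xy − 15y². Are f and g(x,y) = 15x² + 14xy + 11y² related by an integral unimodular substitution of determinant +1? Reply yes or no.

D₁ = -464, D₂ = -464
f is negative-definite; reduce −f:
−f: translate: b→8 (≡-14 mod 22), so (11,-14,15)→(11,8,12)
−f: reduced (well bottom): (11,8,12) with a≤c, −a<b≤a
flip sign back: reduced form of f is (-11,-8,-12)
g: flip: (15,14,11)→(11,-14,15)
g: translate: b→8 (≡-14 mod 22), so (11,-14,15)→(11,8,12)
g: reduced (well bottom): (11,8,12) with a≤c, −a<b≤a
reduced forms (-11, -8, -12) vs (11, 8, 12) ⇒ inequivalent

no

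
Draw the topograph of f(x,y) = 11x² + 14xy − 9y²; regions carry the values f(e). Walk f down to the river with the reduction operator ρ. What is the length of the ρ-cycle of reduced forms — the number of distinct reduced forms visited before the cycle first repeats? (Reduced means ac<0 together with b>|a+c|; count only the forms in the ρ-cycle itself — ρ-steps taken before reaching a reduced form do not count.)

D = 592, ⌊√D⌋ = 24
river: ρ → (-9,22,3)
river: ρ → (3,20,-16)
river: ρ → (-16,12,7)
river: ρ → (7,16,-12)
river: ρ → (-12,8,11)
river: ρ → (11,14,-9)
ρ-cycle length = 6 (tail of 0 descent steps not counted)

6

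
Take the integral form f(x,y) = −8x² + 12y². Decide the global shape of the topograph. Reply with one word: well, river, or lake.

D = b²−4ac = 0² − 4·(-8)·12 = 384
D > 0 non-square ⇒ indefinite ⇒ periodic river

river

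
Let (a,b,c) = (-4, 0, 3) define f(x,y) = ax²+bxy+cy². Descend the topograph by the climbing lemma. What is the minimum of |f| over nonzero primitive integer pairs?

descent: ρ → (3,6,-1)  [lands on river]
river: ρ → (-1,6,3)
closes: descent 1, river 2
min |a| on river = 1

1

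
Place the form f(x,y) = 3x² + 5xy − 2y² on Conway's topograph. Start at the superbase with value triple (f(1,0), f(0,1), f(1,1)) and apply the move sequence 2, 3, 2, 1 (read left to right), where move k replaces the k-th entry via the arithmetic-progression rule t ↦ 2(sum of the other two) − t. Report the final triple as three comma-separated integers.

start (3,-2,6) = (f(1,0),f(0,1),f(1,1))
replace slot 2: 2·(3+6) − (-2) = 20 → (3,20,6)
replace slot 3: 2·(3+20) − 6 = 40 → (3,20,40)
replace slot 2: 2·(3+40) − 20 = 66 → (3,66,40)
replace slot 1: 2·(66+40) − 3 = 209 → (209,66,40)

209,66,40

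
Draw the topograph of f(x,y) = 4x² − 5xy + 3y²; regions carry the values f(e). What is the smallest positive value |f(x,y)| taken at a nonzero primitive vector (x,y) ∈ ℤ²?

translate: b→3 (≡-5 mod 8), so (4,-5,3)→(4,3,2)
flip: (4,3,2)→(2,-3,4)
translate: b→1 (≡-3 mod 4), so (2,-3,4)→(2,1,3)
reduced (well bottom): (2,1,3) with a≤c, −a<b≤a
well minimum = a = 2

2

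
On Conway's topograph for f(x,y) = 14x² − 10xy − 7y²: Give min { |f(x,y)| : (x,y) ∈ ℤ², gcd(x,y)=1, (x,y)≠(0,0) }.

descent: ρ → (-7,10,14)  [lands on river]
river: ρ → (14,18,-3)
river: ρ → (-3,18,14)
river: ρ → (14,10,-7)
river: ρ → (-7,18,6)
river: ρ → (6,18,-7)
closes: descent 1, river 6
min |a| on river = 3

3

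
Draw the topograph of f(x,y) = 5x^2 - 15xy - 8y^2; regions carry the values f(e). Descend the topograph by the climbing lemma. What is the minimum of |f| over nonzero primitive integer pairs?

descent: ρ → (-8,15,5)  [lands on river]
river: ρ → (5,15,-8)
river: ρ → (-8,17,3)
river: ρ → (3,19,-2)
river: ρ → (-2,17,12)
river: ρ → (12,7,-7)
river: ρ → (-7,7,12)
river: ρ → (12,17,-2)
river: ρ → (-2,19,3)
river: ρ → (3,17,-8)
closes: descent 1, river 10
min |a| on river = 2

2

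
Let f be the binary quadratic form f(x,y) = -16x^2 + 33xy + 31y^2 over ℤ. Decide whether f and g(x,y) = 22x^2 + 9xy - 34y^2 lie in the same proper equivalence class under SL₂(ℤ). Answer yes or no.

D₁ = 3073, D₂ = 3073
river cycle of f (length 60): (31, 29, -18), (-18, 43, 17), (17, 25, -36), (-36, 47, 6), (6, 49, -28), (-28, 7, 27), (27, 47, -8), (-8, 49, 21), (21, 35, -22), (-22, 53, 3), … (50 more)
river cycle of g (length 60): (22, 53, -3), (-3, 55, 4), (4, 49, -42), (-42, 35, 11), (11, 53, -6), (-6, 55, 2), (2, 53, -33), (-33, 13, 22), (22, 31, -24), (-24, 17, 29), … (50 more)
cycles differ ⇒ inequivalent

no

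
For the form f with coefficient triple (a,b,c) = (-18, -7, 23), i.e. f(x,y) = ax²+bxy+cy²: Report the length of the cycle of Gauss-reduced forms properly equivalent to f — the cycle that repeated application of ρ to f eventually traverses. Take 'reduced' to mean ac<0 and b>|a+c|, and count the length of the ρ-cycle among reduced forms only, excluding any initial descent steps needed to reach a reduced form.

D = 1705, ⌊√D⌋ = 41
descent: ρ → (23,7,-18)  [lands on river]
river: ρ → (-18,29,12)
river: ρ → (12,19,-28)
river: ρ → (-28,37,3)
river: ρ → (3,41,-2)
river: ρ → (-2,39,23)
ρ-cycle length = 6 (tail of 1 descent step not counted)

6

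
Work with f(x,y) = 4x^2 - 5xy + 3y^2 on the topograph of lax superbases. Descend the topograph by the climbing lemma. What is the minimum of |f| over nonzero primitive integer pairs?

translate: b→3 (≡-5 mod 8), so (4,-5,3)→(4,3,2)
flip: (4,3,2)→(2,-3,4)
translate: b→1 (≡-3 mod 4), so (2,-3,4)→(2,1,3)
reduced (well bottom): (2,1,3) with a≤c, −a<b≤a
well minimum = a = 2

2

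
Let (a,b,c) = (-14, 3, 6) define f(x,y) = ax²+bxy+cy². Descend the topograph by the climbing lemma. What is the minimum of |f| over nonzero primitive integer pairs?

descent: ρ → (6,9,-11)  [lands on river]
river: ρ → (-11,13,4)
river: ρ → (4,11,-14)
river: ρ → (-14,17,1)
river: ρ → (1,17,-14)
river: ρ → (-14,11,4)
river: ρ → (4,13,-11)
river: ρ → (-11,9,6)
river: ρ → (6,15,-5)
river: ρ → (-5,15,6)
closes: descent 1, river 10
min |a| on river = 1

1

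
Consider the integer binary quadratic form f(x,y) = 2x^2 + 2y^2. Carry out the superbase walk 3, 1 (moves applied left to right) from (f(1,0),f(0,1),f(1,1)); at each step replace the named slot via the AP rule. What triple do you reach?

start (2,2,4) = (f(1,0),f(0,1),f(1,1))
replace slot 3: 2·(2+2) − 4 = 4 → (2,2,4)
replace slot 1: 2·(2+4) − 2 = 10 → (10,2,4)

10,2,4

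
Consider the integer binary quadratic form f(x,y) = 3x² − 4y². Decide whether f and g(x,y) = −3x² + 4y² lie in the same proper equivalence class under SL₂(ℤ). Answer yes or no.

D₁ = 48, D₂ = 48
river cycle of f (length 2): (3, 6, -1), (-1, 6, 3)
river cycle of g (length 2): (-3, 6, 1), (1, 6, -3)
cycles differ ⇒ inequivalent

no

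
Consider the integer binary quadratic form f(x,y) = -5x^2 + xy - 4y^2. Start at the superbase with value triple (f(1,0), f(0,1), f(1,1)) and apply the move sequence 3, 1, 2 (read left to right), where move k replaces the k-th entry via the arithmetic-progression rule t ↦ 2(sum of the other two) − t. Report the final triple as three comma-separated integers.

start (-5,-4,-8) = (f(1,0),f(0,1),f(1,1))
replace slot 3: 2·((-5)+(-4)) − (-8) = -10 → (-5,-4,-10)
replace slot 1: 2·((-4)+(-10)) − (-5) = -23 → (-23,-4,-10)
replace slot 2: 2·((-23)+(-10)) − (-4) = -62 → (-23,-62,-10)

-23,-62,-10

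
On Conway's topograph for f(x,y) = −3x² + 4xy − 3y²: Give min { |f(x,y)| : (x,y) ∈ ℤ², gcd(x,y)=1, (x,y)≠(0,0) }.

translate: b→2 (≡-4 mod 6), so (3,-4,3)→(3,2,2)
flip: (3,2,2)→(2,-2,3)
translate: b→2 (≡-2 mod 4), so (2,-2,3)→(2,2,3)
reduced (well bottom): (2,2,3) with a≤c, −a<b≤a
well minimum |f| = |-2| = 2 (negative-definite)

2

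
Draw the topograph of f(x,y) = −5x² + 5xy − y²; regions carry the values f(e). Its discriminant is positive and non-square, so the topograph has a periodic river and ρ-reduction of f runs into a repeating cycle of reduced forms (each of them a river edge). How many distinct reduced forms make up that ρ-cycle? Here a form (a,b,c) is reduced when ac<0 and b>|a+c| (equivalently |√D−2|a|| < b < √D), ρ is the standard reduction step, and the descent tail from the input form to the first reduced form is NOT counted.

D = 5, ⌊√D⌋ = 2
descent: ρ → (-1,1,1)  [lands on river]
river: ρ → (1,1,-1)
ρ-cycle length = 2 (tail of 1 descent step not counted)

2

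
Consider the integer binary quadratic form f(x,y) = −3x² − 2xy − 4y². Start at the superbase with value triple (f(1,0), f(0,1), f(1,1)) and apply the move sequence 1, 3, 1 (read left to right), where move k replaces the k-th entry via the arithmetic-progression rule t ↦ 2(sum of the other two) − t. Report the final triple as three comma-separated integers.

start (-3,-4,-9) = (f(1,0),f(0,1),f(1,1))
replace slot 1: 2·((-4)+(-9)) − (-3) = -23 → (-23,-4,-9)
replace slot 3: 2·((-23)+(-4)) − (-9) = -45 → (-23,-4,-45)
replace slot 1: 2·((-4)+(-45)) − (-23) = -75 → (-75,-4,-45)

-75,-4,-45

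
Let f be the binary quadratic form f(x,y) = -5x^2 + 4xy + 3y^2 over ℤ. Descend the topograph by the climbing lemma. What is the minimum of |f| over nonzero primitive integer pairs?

river: ρ → (3,8,-1)
river: ρ → (-1,8,3)
river: ρ → (3,4,-5)
river: ρ → (-5,6,2)
river: ρ → (2,6,-5)
river: ρ → (-5,4,3)
closes: descent 0, river 6
min |a| on river = 1

1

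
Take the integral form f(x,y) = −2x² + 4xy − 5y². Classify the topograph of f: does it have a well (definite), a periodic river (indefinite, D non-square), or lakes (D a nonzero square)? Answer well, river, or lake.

D = b²−4ac = 4² − 4·(-2)·(-5) = -24
D < 0 ⇒ definite ⇒ every region one sign ⇒ single well

well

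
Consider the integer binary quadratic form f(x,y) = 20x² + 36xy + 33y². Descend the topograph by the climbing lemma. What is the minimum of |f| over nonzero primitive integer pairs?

translate: b→-4 (≡36 mod 40), so (20,36,33)→(20,-4,17)
flip: (20,-4,17)→(17,4,20)
reduced (well bottom): (17,4,20) with a≤c, −a<b≤a
well minimum = a = 17

17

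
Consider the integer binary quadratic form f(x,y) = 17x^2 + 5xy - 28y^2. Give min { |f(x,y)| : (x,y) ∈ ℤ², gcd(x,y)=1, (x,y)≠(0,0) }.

descent: ρ → (-28,-5,17)
descent: ρ → (17,39,-6)  [lands on river]
river: ρ → (-6,33,35)
river: ρ → (35,37,-4)
river: ρ → (-4,43,5)
river: ρ → (5,37,-28)
river: ρ → (-28,19,14)
river: ρ → (14,37,-10)
river: ρ → (-10,43,2)
river: ρ → (2,41,-31)
river: ρ → (-31,21,12)
river: ρ → (12,27,-25)
river: ρ → (-25,23,14)
river: ρ → (14,33,-15)
river: ρ → (-15,27,20)
river: ρ → (20,13,-22)
river: ρ → (-22,31,11)
river: ρ → (11,35,-16)
river: ρ → (-16,29,17)
closes: descent 2, river 18
min |a| on river = 2

2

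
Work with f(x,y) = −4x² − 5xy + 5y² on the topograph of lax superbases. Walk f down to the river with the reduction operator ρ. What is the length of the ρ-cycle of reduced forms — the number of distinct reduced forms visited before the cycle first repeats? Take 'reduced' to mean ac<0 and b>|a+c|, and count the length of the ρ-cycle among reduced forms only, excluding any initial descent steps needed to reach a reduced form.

D = 105, ⌊√D⌋ = 10
descent: ρ → (5,5,-4)  [lands on river]
river: ρ → (-4,3,6)
river: ρ → (6,9,-1)
river: ρ → (-1,9,6)
river: ρ → (6,3,-4)
river: ρ → (-4,5,5)
ρ-cycle length = 6 (tail of 1 descent step not counted)

6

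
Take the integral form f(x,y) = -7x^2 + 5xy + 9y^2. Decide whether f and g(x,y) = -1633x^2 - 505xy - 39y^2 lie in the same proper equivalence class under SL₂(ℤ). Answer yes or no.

D₁ = 277, D₂ = 277
river cycle of f (length 18): (9, 13, -3), (-3, 11, 13), (13, 15, -1), (-1, 15, 13), (13, 11, -3), (-3, 13, 9), (9, 5, -7), (-7, 9, 7), (7, 5, -9), (-9, 13, 3), … (8 more)
river cycle of g (length 18): (-7, 5, 9), (9, 13, -3), (-3, 11, 13), (13, 15, -1), (-1, 15, 13), (13, 11, -3), (-3, 13, 9), (9, 5, -7), (-7, 9, 7), (7, 5, -9), … (8 more)
cycles coincide ⇒ equivalent

yes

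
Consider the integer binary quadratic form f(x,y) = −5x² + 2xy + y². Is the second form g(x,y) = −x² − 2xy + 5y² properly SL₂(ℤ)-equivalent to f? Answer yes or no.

D₁ = 24, D₂ = 24
river cycle of f (length 2): (1, 4, -2), (-2, 4, 1)
river cycle of g (length 2): (-1, 4, 2), (2, 4, -1)
cycles differ ⇒ inequivalent

no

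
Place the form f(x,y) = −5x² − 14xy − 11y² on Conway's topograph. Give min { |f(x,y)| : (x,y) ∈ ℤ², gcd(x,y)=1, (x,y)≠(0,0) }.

translate: b→4 (≡14 mod 10), so (5,14,11)→(5,4,2)
flip: (5,4,2)→(2,-4,5)
translate: b→0 (≡-4 mod 4), so (2,-4,5)→(2,0,3)
reduced (well bottom): (2,0,3) with a≤c, −a<b≤a
well minimum |f| = |-2| = 2 (negative-definite)

2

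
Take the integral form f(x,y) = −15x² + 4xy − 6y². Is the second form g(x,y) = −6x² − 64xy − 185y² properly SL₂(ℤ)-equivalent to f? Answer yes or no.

D₁ = -344, D₂ = -344
f is negative-definite; reduce −f:
−f: flip: (15,-4,6)→(6,4,15)
−f: reduced (well bottom): (6,4,15) with a≤c, −a<b≤a
flip sign back: reduced form of f is (-6,-4,-15)
g is negative-definite; reduce −g:
−g: translate: b→4 (≡64 mod 12), so (6,64,185)→(6,4,15)
−g: reduced (well bottom): (6,4,15) with a≤c, −a<b≤a
flip sign back: reduced form of g is (-6,-4,-15)
reduced forms (-6, -4, -15) vs (-6, -4, -15) ⇒ equivalent

yes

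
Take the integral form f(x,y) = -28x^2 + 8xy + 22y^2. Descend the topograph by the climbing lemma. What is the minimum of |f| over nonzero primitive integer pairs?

river: ρ → (22,36,-14)
river: ρ → (-14,48,4)
river: ρ → (4,48,-14)
river: ρ → (-14,36,22)
river: ρ → (22,8,-28)
river: ρ → (-28,48,2)
river: ρ → (2,48,-28)
river: ρ → (-28,8,22)
closes: descent 0, river 8
min |a| on river = 2

2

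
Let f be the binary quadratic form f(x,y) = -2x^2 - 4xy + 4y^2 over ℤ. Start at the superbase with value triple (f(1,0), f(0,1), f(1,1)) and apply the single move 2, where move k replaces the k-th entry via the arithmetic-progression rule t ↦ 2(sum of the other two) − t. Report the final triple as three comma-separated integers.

start (-2,4,-2) = (f(1,0),f(0,1),f(1,1))
replace slot 2: 2·((-2)+(-2)) − 4 = -12 → (-2,-12,-2)

-2,-12,-2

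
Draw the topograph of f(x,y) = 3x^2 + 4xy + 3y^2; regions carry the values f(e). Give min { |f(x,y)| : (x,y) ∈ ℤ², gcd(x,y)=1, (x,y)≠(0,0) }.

translate: b→-2 (≡4 mod 6), so (3,4,3)→(3,-2,2)
flip: (3,-2,2)→(2,2,3)
reduced (well bottom): (2,2,3) with a≤c, −a<b≤a
well minimum = a = 2

2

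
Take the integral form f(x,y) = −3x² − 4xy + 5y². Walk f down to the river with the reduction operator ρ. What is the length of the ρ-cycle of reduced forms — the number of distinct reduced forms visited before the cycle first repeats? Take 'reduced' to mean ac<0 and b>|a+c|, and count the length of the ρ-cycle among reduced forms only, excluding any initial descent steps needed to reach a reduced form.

D = 76, ⌊√D⌋ = 8
descent: ρ → (5,4,-3)  [lands on river]
river: ρ → (-3,8,1)
river: ρ → (1,8,-3)
river: ρ → (-3,4,5)
river: ρ → (5,6,-2)
river: ρ → (-2,6,5)
ρ-cycle length = 6 (tail of 1 descent step not counted)

6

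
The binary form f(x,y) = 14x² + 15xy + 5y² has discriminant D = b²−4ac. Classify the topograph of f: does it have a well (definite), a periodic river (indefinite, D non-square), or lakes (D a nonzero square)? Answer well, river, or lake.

D = b²−4ac = 15² − 4·14·5 = -55
D < 0 ⇒ definite ⇒ every region one sign ⇒ single well

well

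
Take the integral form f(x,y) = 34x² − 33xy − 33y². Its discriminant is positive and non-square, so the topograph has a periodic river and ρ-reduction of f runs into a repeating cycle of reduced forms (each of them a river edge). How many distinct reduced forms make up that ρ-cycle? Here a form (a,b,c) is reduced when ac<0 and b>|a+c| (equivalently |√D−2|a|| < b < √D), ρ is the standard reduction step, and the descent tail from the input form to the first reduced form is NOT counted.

D = 5577, ⌊√D⌋ = 74
descent: ρ → (-33,33,34)  [lands on river]
river: ρ → (34,35,-32)
river: ρ → (-32,29,37)
river: ρ → (37,45,-24)
river: ρ → (-24,51,31)
river: ρ → (31,73,-2)
river: ρ → (-2,71,67)
river: ρ → (67,63,-6)
river: ρ → (-6,69,34)
river: ρ → (34,67,-8)
river: ρ → (-8,61,58)
river: ρ → (58,55,-11)
river: ρ → (-11,55,58)
river: ρ → (58,61,-8)
river: ρ → (-8,67,34)
river: ρ → (34,69,-6)
river: ρ → (-6,63,67)
river: ρ → (67,71,-2)
river: ρ → (-2,73,31)
river: ρ → (31,51,-24)
river: ρ → (-24,45,37)
river: ρ → (37,29,-32)
river: ρ → (-32,35,34)
river: ρ → (34,33,-33)
ρ-cycle length = 24 (tail of 1 descent step not counted)

24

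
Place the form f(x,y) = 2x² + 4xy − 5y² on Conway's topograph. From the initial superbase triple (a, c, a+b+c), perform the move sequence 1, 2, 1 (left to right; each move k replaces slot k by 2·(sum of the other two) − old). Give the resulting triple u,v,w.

start (2,-5,1) = (f(1,0),f(0,1),f(1,1))
replace slot 1: 2·((-5)+1) − 2 = -10 → (-10,-5,1)
replace slot 2: 2·((-10)+1) − (-5) = -13 → (-10,-13,1)
replace slot 1: 2·((-13)+1) − (-10) = -14 → (-14,-13,1)

-14,-13,1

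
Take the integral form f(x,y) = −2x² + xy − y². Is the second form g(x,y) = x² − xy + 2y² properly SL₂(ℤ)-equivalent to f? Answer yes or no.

D₁ = -7, D₂ = -7
f is negative-definite; reduce −f:
−f: flip: (2,-1,1)→(1,1,2)
−f: reduced (well bottom): (1,1,2) with a≤c, −a<b≤a
flip sign back: reduced form of f is (-1,-1,-2)
g: translate: b→1 (≡-1 mod 2), so (1,-1,2)→(1,1,2)
g: reduced (well bottom): (1,1,2) with a≤c, −a<b≤a
reduced forms (-1, -1, -2) vs (1, 1, 2) ⇒ inequivalent

no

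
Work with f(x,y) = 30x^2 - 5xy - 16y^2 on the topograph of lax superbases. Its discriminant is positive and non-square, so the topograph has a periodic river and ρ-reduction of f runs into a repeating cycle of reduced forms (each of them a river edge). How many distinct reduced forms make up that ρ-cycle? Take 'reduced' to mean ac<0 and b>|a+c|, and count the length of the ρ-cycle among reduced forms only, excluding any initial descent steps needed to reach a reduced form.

D = 1945, ⌊√D⌋ = 44
descent: ρ → (-16,37,9)  [lands on river]
river: ρ → (9,35,-20)
river: ρ → (-20,5,24)
river: ρ → (24,43,-1)
river: ρ → (-1,43,24)
river: ρ → (24,5,-20)
river: ρ → (-20,35,9)
river: ρ → (9,37,-16)
river: ρ → (-16,27,19)
river: ρ → (19,11,-24)
river: ρ → (-24,37,6)
river: ρ → (6,35,-30)
river: ρ → (-30,25,11)
river: ρ → (11,41,-6)
river: ρ → (-6,43,4)
river: ρ → (4,37,-36)
river: ρ → (-36,35,5)
river: ρ → (5,35,-36)
river: ρ → (-36,37,4)
river: ρ → (4,43,-6)
river: ρ → (-6,41,11)
river: ρ → (11,25,-30)
river: ρ → (-30,35,6)
river: ρ → (6,37,-24)
river: ρ → (-24,11,19)
river: ρ → (19,27,-16)
ρ-cycle length = 26 (tail of 1 descent step not counted)

26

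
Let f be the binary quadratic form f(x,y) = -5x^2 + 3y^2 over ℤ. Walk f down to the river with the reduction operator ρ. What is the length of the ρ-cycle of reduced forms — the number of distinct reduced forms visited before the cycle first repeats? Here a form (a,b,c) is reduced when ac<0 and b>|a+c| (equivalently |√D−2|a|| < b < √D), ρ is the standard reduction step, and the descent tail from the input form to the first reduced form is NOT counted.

D = 60, ⌊√D⌋ = 7
descent: ρ → (3,6,-2)  [lands on river]
river: ρ → (-2,6,3)
ρ-cycle length = 2 (tail of 1 descent step not counted)

2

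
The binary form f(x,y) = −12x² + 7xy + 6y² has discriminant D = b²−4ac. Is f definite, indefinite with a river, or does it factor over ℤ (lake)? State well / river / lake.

D = b²−4ac = 7² − 4·(-12)·6 = 337
D > 0 non-square ⇒ indefinite ⇒ periodic river

river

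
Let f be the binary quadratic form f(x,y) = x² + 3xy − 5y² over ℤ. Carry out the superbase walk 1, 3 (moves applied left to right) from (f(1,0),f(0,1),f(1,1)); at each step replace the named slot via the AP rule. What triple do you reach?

start (1,-5,-1) = (f(1,0),f(0,1),f(1,1))
replace slot 1: 2·((-5)+(-1)) − 1 = -13 → (-13,-5,-1)
replace slot 3: 2·((-13)+(-5)) − (-1) = -35 → (-13,-5,-35)

-13,-5,-35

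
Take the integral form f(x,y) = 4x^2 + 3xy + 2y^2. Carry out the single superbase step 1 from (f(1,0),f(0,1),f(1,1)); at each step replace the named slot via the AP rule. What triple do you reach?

start (4,2,9) = (f(1,0),f(0,1),f(1,1))
replace slot 1: 2·(2+9) − 4 = 18 → (18,2,9)

18,2,9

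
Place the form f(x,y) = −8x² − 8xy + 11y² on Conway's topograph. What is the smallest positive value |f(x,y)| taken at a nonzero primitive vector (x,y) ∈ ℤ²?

descent: ρ → (11,8,-8)  [lands on river]
river: ρ → (-8,8,11)
river: ρ → (11,14,-5)
river: ρ → (-5,16,8)
river: ρ → (8,16,-5)
river: ρ → (-5,14,11)
closes: descent 1, river 6
min |a| on river = 5

5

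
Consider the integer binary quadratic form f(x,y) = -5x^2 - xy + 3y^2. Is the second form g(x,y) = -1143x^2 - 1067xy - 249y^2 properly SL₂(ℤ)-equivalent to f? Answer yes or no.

D₁ = 61, D₂ = 61
river cycle of f (length 6): (3, 7, -1), (-1, 7, 3), (3, 5, -3), (-3, 7, 1), (1, 7, -3), (-3, 5, 3)
river cycle of g (length 6): (3, 7, -1), (-1, 7, 3), (3, 5, -3), (-3, 7, 1), (1, 7, -3), (-3, 5, 3)
cycles coincide ⇒ equivalent

yes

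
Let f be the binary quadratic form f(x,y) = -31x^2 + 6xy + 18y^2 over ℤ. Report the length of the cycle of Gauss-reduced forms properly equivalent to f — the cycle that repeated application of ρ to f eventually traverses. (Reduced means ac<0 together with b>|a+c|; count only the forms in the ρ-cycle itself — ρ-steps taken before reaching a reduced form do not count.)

D = 2268, ⌊√D⌋ = 47
descent: ρ → (18,30,-19)  [lands on river]
river: ρ → (-19,46,2)
river: ρ → (2,46,-19)
river: ρ → (-19,30,18)
river: ρ → (18,42,-7)
river: ρ → (-7,42,18)
ρ-cycle length = 6 (tail of 1 descent step not counted)

6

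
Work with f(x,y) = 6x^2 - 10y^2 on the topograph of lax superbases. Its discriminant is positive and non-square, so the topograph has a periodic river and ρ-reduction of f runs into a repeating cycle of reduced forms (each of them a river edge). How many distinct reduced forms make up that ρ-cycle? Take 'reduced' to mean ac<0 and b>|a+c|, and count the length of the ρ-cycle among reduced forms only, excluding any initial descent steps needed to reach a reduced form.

D = 240, ⌊√D⌋ = 15
descent: ρ → (-10,0,6)
descent: ρ → (6,12,-4)  [lands on river]
river: ρ → (-4,12,6)
ρ-cycle length = 2 (tail of 2 descent steps not counted)

2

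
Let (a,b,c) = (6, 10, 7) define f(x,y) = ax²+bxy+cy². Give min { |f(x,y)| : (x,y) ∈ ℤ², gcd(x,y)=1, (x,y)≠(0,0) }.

translate: b→-2 (≡10 mod 12), so (6,10,7)→(6,-2,3)
flip: (6,-2,3)→(3,2,6)
reduced (well bottom): (3,2,6) with a≤c, −a<b≤a
well minimum = a = 3

3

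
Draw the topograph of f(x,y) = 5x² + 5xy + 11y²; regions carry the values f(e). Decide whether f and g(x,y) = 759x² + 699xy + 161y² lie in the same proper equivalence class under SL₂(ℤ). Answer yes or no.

D₁ = -195, D₂ = -195
f: reduced (well bottom): (5,5,11) with a≤c, −a<b≤a
g: flip: (759,699,161)→(161,-699,759)
g: translate: b→-55 (≡-699 mod 322), so (161,-699,759)→(161,-55,5)
g: flip: (161,-55,5)→(5,55,161)
g: translate: b→5 (≡55 mod 10), so (5,55,161)→(5,5,11)
g: reduced (well bottom): (5,5,11) with a≤c, −a<b≤a
reduced forms (5, 5, 11) vs (5, 5, 11) ⇒ equivalent

yes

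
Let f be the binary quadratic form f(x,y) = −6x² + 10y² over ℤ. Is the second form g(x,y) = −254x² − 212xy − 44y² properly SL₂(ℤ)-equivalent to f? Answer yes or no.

D₁ = 240, D₂ = 240
river cycle of f (length 2): (-6, 12, 4), (4, 12, -6)
river cycle of g (length 2): (-6, 12, 4), (4, 12, -6)
cycles coincide ⇒ equivalent

yes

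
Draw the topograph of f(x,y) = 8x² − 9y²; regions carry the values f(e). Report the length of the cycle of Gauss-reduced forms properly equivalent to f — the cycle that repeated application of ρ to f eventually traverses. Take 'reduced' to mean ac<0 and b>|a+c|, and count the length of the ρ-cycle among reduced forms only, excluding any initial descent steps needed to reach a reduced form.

D = 288, ⌊√D⌋ = 16
descent: ρ → (-9,0,8)
descent: ρ → (8,16,-1)  [lands on river]
river: ρ → (-1,16,8)
ρ-cycle length = 2 (tail of 2 descent steps not counted)

2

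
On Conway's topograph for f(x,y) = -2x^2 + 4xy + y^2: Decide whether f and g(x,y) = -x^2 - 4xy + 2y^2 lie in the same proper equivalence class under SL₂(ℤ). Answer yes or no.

D₁ = 24, D₂ = 24
river cycle of f (length 2): (1, 4, -2), (-2, 4, 1)
river cycle of g (length 2): (2, 4, -1), (-1, 4, 2)
cycles differ ⇒ inequivalent

no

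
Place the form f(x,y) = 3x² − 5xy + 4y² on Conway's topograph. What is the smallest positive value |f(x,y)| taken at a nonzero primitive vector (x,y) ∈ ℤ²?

translate: b→1 (≡-5 mod 6), so (3,-5,4)→(3,1,2)
flip: (3,1,2)→(2,-1,3)
reduced (well bottom): (2,-1,3) with a≤c, −a<b≤a
well minimum = a = 2

2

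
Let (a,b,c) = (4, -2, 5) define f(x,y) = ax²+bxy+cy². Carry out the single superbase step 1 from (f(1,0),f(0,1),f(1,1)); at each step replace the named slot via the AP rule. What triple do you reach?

start (4,5,7) = (f(1,0),f(0,1),f(1,1))
replace slot 1: 2·(5+7) − 4 = 20 → (20,5,7)

20,5,7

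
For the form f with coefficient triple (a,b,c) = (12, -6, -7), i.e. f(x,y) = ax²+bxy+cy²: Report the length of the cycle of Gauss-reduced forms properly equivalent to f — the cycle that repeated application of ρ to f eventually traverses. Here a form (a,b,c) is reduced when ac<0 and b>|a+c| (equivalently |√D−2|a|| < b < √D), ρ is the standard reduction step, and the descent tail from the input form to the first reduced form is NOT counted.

D = 372, ⌊√D⌋ = 19
descent: ρ → (-7,6,12)  [lands on river]
river: ρ → (12,18,-1)
river: ρ → (-1,18,12)
river: ρ → (12,6,-7)
river: ρ → (-7,8,11)
river: ρ → (11,14,-4)
river: ρ → (-4,18,3)
river: ρ → (3,18,-4)
river: ρ → (-4,14,11)
river: ρ → (11,8,-7)
ρ-cycle length = 10 (tail of 1 descent step not counted)

10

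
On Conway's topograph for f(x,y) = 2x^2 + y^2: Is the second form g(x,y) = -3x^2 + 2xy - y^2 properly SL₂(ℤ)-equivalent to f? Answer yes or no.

D₁ = -8, D₂ = -8
f: flip: (2,0,1)→(1,0,2)
f: reduced (well bottom): (1,0,2) with a≤c, −a<b≤a
g is negative-definite; reduce −g:
−g: flip: (3,-2,1)→(1,2,3)
−g: translate: b→0 (≡2 mod 2), so (1,2,3)→(1,0,2)
−g: reduced (well bottom): (1,0,2) with a≤c, −a<b≤a
flip sign back: reduced form of g is (-1,0,-2)
reduced forms (1, 0, 2) vs (-1, 0, -2) ⇒ inequivalent

no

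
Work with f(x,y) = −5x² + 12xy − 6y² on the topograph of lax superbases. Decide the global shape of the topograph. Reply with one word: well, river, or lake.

D = b²−4ac = 12² − 4·(-5)·(-6) = 24
D > 0 non-square ⇒ indefinite ⇒ periodic river

river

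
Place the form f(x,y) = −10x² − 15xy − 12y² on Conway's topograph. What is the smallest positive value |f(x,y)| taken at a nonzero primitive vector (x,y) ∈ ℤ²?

translate: b→-5 (≡15 mod 20), so (10,15,12)→(10,-5,7)
flip: (10,-5,7)→(7,5,10)
reduced (well bottom): (7,5,10) with a≤c, −a<b≤a
well minimum |f| = |-7| = 7 (negative-definite)

7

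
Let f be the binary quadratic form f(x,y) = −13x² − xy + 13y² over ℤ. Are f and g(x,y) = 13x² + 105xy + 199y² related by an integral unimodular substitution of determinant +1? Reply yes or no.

D₁ = 677, D₂ = 677
river cycle of f (length 6): (13, 1, -13), (-13, 25, 1), (1, 25, -13), (-13, 1, 13), (13, 25, -1), (-1, 25, 13)
river cycle of g (length 6): (13, 1, -13), (-13, 25, 1), (1, 25, -13), (-13, 1, 13), (13, 25, -1), (-1, 25, 13)
cycles coincide ⇒ equivalent

yes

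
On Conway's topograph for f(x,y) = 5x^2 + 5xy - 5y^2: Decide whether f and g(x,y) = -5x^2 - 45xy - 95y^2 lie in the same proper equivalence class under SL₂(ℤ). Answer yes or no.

D₁ = 125, D₂ = 125
river cycle of f (length 2): (-5, 5, 5), (5, 5, -5)
river cycle of g (length 2): (-5, 5, 5), (5, 5, -5)
cycles coincide ⇒ equivalent

yes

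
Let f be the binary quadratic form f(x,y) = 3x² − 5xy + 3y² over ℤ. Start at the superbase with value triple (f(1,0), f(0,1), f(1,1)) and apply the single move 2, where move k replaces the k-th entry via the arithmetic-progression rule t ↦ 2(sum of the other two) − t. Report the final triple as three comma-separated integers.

start (3,3,1) = (f(1,0),f(0,1),f(1,1))
replace slot 2: 2·(3+1) − 3 = 5 → (3,5,1)

3,5,1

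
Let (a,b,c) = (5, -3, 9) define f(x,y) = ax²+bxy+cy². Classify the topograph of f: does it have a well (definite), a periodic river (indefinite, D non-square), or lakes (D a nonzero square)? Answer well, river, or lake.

D = b²−4ac = (-3)² − 4·5·9 = -171
D < 0 ⇒ definite ⇒ every region one sign ⇒ single well

well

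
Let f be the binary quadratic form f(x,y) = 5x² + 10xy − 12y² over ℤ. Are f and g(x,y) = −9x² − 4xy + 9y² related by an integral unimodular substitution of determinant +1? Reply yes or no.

D₁ = 340, D₂ = 340
river cycle of f (length 14): (-12, 14, 3), (3, 16, -7), (-7, 12, 7), (7, 16, -3), (-3, 14, 12), (12, 10, -5), (-5, 10, 12), (12, 14, -3), (-3, 16, 7), (7, 12, -7), … (4 more)
river cycle of g (length 10): (9, 4, -9), (-9, 14, 4), (4, 18, -1), (-1, 18, 4), (4, 14, -9), (-9, 4, 9), (9, 14, -4), (-4, 18, 1), (1, 18, -4), (-4, 14, 9)
cycles differ ⇒ inequivalent

no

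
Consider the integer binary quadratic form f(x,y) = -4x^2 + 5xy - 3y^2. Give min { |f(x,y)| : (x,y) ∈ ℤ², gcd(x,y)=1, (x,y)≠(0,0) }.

translate: b→3 (≡-5 mod 8), so (4,-5,3)→(4,3,2)
flip: (4,3,2)→(2,-3,4)
translate: b→1 (≡-3 mod 4), so (2,-3,4)→(2,1,3)
reduced (well bottom): (2,1,3) with a≤c, −a<b≤a
well minimum |f| = |-2| = 2 (negative-definite)

2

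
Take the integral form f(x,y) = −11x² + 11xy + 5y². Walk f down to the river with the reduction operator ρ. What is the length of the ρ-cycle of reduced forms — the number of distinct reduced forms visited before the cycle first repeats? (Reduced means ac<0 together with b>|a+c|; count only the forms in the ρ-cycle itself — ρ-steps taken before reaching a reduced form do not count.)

D = 341, ⌊√D⌋ = 18
river: ρ → (5,9,-13)
river: ρ → (-13,17,1)
river: ρ → (1,17,-13)
river: ρ → (-13,9,5)
river: ρ → (5,11,-11)
river: ρ → (-11,11,5)
ρ-cycle length = 6 (tail of 0 descent steps not counted)

6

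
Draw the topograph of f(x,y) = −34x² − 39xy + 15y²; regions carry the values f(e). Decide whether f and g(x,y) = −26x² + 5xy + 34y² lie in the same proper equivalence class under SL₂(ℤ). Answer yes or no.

D₁ = 3561, D₂ = 3561
river cycle of f (length 56): (15, 39, -34), (-34, 29, 20), (20, 51, -12), (-12, 45, 32), (32, 19, -25), (-25, 31, 26), (26, 21, -30), (-30, 39, 17), (17, 29, -40), (-40, 51, 6), … (46 more)
river cycle of g (length 56): (-26, 57, 3), (3, 57, -26), (-26, 47, 13), (13, 57, -6), (-6, 51, 40), (40, 29, -17), (-17, 39, 30), (30, 21, -26), (-26, 31, 25), (25, 19, -32), … (46 more)
cycles differ ⇒ inequivalent

no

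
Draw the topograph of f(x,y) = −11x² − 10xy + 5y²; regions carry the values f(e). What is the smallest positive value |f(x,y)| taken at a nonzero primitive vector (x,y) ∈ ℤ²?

descent: ρ → (5,10,-11)  [lands on river]
river: ρ → (-11,12,4)
river: ρ → (4,12,-11)
river: ρ → (-11,10,5)
closes: descent 1, river 4
min |a| on river = 4

4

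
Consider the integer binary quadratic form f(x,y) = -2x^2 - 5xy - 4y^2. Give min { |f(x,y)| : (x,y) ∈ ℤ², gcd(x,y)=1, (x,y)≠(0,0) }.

translate: b→1 (≡5 mod 4), so (2,5,4)→(2,1,1)
flip: (2,1,1)→(1,-1,2)
translate: b→1 (≡-1 mod 2), so (1,-1,2)→(1,1,2)
reduced (well bottom): (1,1,2) with a≤c, −a<b≤a
well minimum |f| = |-1| = 1 (negative-definite)

1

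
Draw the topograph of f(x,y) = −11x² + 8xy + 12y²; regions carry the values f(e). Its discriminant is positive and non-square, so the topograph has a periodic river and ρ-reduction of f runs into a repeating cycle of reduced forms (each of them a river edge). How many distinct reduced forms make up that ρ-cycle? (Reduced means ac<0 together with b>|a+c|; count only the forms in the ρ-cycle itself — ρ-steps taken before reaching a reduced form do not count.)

D = 592, ⌊√D⌋ = 24
river: ρ → (12,16,-7)
river: ρ → (-7,12,16)
river: ρ → (16,20,-3)
river: ρ → (-3,22,9)
river: ρ → (9,14,-11)
river: ρ → (-11,8,12)
ρ-cycle length = 6 (tail of 0 descent steps not counted)

6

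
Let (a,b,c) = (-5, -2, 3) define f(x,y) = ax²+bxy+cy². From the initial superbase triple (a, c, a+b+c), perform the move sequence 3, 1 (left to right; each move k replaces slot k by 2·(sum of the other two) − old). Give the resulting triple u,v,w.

start (-5,3,-4) = (f(1,0),f(0,1),f(1,1))
replace slot 3: 2·((-5)+3) − (-4) = 0 → (-5,3,0)
replace slot 1: 2·(3+0) − (-5) = 11 → (11,3,0)

11,3,0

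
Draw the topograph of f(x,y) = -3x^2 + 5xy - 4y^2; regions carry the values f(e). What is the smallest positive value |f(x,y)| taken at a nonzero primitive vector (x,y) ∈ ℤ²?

translate: b→1 (≡-5 mod 6), so (3,-5,4)→(3,1,2)
flip: (3,1,2)→(2,-1,3)
reduced (well bottom): (2,-1,3) with a≤c, −a<b≤a
well minimum |f| = |-2| = 2 (negative-definite)

2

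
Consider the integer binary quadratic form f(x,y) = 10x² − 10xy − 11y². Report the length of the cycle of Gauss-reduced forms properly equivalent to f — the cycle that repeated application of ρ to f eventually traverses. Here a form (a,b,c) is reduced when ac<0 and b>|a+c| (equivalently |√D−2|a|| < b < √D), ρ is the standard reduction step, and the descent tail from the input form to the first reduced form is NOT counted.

D = 540, ⌊√D⌋ = 23
descent: ρ → (-11,10,10)  [lands on river]
river: ρ → (10,10,-11)
river: ρ → (-11,12,9)
river: ρ → (9,6,-14)
river: ρ → (-14,22,1)
river: ρ → (1,22,-14)
river: ρ → (-14,6,9)
river: ρ → (9,12,-11)
ρ-cycle length = 8 (tail of 1 descent step not counted)

8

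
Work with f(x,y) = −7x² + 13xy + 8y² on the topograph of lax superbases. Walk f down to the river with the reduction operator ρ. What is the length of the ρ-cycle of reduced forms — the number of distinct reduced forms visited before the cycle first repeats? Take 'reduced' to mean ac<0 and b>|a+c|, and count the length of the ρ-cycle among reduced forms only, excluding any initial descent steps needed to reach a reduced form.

D = 393, ⌊√D⌋ = 19
river: ρ → (8,19,-1)
river: ρ → (-1,19,8)
river: ρ → (8,13,-7)
river: ρ → (-7,15,6)
river: ρ → (6,9,-13)
river: ρ → (-13,17,2)
river: ρ → (2,19,-4)
river: ρ → (-4,13,14)
river: ρ → (14,15,-3)
river: ρ → (-3,15,14)
river: ρ → (14,13,-4)
river: ρ → (-4,19,2)
river: ρ → (2,17,-13)
river: ρ → (-13,9,6)
river: ρ → (6,15,-7)
river: ρ → (-7,13,8)
ρ-cycle length = 16 (tail of 0 descent steps not counted)

16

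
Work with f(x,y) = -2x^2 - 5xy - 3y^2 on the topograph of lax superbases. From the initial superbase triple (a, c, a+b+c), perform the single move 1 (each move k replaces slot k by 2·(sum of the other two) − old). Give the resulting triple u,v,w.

start (-2,-3,-10) = (f(1,0),f(0,1),f(1,1))
replace slot 1: 2·((-3)+(-10)) − (-2) = -24 → (-24,-3,-10)

-24,-3,-10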